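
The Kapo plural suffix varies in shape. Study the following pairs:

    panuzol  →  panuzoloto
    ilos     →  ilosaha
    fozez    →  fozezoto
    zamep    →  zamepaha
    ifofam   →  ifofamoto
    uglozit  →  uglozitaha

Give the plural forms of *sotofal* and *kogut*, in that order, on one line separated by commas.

sotofaloto, kogutaha

The suffix is conditioned by the final consonant: -aha when the stem ends in a voiceless consonant (*ilos*, *zamep*, *uglozit*); -oto when the stem ends in a voiced consonant (*panuzol*, *fozez*, *ifofam*).
*sotofal* — final consonant /l/ (voiced) → -oto → *sotofaloto*.
*kogut*: final consonant = /t/, voiceless → -aha → *kogutaha*.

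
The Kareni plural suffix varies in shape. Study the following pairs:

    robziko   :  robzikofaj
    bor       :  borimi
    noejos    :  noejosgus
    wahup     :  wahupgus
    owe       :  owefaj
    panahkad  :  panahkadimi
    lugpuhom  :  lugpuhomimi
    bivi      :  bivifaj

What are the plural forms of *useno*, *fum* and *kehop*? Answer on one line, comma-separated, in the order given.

usenofaj, fumimi, kehopgus

The suffix is conditioned by the final sound: -gus when the stem ends in a voiceless consonant (*noejos*, *wahup*); -imi when the stem ends in a voiced consonant (*bor*, *panahkad*, *lugpuhom*); -faj when the stem ends in a vowel (*robziko*, *owe*, *bivi*).
Since the final sound of *useno* is /o/ (a vowel), it takes -faj, giving *usenofaj*.
*fum*: final sound = /m/, a voiced consonant → -imi → *fumimi*.
*kehop*: final sound = /p/, a voiceless consonant → -gus → *kehopgus*.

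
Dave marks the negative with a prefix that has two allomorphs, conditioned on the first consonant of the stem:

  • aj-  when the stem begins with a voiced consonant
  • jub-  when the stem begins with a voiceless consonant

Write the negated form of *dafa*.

*dafa*: first consonant = /d/, voiced → aj- → *ajdafa*.

ajdafa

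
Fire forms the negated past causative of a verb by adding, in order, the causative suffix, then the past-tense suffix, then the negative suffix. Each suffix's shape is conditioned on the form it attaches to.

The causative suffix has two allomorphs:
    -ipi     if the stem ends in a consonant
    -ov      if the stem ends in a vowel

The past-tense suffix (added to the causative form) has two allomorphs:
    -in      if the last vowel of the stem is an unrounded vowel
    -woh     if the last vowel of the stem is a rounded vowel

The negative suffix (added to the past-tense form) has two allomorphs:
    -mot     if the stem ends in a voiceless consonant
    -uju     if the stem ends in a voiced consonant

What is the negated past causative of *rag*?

The final sound of *rag* is /g/, which is a consonant, so the causative suffix is -ipi, giving *ragipi*.
The last vowel of the causative form *ragipi* is /i/, which is an unrounded vowel, so the past-tense suffix is -in, giving *ragipiin*.
The final consonant of the past-tense form *ragipiin* is /n/, which is voiced, so the negative suffix is -uju, giving *ragipiinuju*.

ragipiinuju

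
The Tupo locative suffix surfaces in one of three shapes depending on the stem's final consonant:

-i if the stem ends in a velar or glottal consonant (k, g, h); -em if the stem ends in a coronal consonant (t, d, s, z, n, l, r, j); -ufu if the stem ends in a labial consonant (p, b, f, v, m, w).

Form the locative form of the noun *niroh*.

*niroh* — final consonant /h/ (velar/glottal) → -i → *nirohi*.

nirohi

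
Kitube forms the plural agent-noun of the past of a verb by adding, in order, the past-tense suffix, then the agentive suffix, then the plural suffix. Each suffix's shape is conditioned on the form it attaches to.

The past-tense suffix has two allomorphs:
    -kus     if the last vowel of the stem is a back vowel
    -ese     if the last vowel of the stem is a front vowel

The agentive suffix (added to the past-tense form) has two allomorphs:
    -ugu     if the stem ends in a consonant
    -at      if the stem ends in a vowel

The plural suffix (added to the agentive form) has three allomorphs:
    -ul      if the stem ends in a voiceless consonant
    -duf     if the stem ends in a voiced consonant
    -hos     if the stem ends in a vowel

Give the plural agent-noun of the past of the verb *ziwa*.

Since the last vowel of *ziwa* is /a/ (a back vowel), it takes -kus, giving *ziwakus*.
The past-tense form *ziwakus* — final sound /s/ (a consonant) → -ugu → *ziwakusugu*.
The agentive form *ziwakusugu*: final sound = /u/, a vowel → -hos → *ziwakusuguhos*.

ziwakusuguhos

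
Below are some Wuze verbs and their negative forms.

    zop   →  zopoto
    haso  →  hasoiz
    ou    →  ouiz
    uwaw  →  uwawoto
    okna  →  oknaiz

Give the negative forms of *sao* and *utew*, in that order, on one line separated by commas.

saoiz, utewoto

The alternation tracks the final sound of the stem — -oto when the stem ends in a consonant (*zop*, *uwaw*); -iz when the stem ends in a vowel (*haso*, *ou*, *okna*).
*sao* — final sound /o/ (a vowel) → -iz → *saoiz*.
Since the final sound of *utew* is /w/ (a consonant), it takes -oto, giving *utewoto*.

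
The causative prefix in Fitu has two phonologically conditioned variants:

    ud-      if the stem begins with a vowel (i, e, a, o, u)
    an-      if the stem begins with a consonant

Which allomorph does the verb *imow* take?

ud-

The first sound of *imow* is /i/, which is a vowel, so the prefix is ud-.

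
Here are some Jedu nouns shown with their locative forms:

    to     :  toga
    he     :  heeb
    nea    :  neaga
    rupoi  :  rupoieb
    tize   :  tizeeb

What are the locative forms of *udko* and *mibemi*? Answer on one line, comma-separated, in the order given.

udkoga, mibemieb

The pattern is front/back vowel harmony: -eb when the last vowel of the stem is a front vowel (*he*, *rupoi*, *tize*); -ga when the last vowel of the stem is a back vowel (*to*, *nea*).
The last vowel of *udko* is /o/, which is a back vowel, so the suffix is -ga, giving *udkoga*.
*mibemi* — last vowel /i/ (a front vowel) → -eb → *mibemieb*.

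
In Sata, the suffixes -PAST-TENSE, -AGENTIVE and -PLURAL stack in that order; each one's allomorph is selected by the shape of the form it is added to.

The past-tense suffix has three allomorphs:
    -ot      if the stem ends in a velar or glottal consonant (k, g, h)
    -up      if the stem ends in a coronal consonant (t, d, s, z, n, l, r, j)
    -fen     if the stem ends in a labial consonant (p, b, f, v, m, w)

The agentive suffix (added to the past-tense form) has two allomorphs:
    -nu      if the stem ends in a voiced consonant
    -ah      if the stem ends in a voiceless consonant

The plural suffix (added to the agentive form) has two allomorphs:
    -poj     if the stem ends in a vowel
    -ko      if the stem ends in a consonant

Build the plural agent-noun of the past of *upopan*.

Since the final consonant of *upopan* is /n/ (coronal), it takes -up, giving *upopanup*.
The past-tense form *upopanup*: final consonant = /p/, voiceless → -ah → *upopanupah*.
The final sound of the agentive form *upopanupah* is /h/, which is a consonant, so the plural suffix is -ko, giving *upopanupahko*.

upopanupahko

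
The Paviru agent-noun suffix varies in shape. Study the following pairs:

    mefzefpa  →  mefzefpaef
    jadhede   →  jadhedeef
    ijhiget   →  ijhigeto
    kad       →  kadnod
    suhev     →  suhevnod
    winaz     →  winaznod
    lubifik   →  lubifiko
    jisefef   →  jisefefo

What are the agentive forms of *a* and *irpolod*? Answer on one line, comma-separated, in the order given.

The pattern is voicing of the final sound: -o when the stem ends in a voiceless consonant (*ijhiget*, *lubifik*, *jisefef*); -nod when the stem ends in a voiced consonant (*kad*, *suhev*, *winaz*); -ef when the stem ends in a vowel (*mefzefpa*, *jadhede*).
*a* — final sound /a/ (a vowel) → -ef → *aef*.
Since the final sound of *irpolod* is /d/ (a voiced consonant), it takes -nod, giving *irpolodnod*.

aef, irpolodnod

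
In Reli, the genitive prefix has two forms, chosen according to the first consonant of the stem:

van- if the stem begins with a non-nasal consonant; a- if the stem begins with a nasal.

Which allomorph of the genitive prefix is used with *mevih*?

a-

*mevih* — first consonant /m/ (a nasal) → a-.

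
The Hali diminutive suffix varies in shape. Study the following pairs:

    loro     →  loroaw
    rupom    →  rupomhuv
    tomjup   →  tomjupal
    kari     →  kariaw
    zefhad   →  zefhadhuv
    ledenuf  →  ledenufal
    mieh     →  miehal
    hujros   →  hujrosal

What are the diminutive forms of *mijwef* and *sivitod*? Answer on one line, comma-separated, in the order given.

Looking at the final sound of each stem: -al when the stem ends in a voiceless consonant (*tomjup*, *ledenuf*, *mieh*, *hujros*); -huv when the stem ends in a voiced consonant (*rupom*, *zefhad*); -aw when the stem ends in a vowel (*loro*, *kari*).
*mijwef* — final sound /f/ (a voiceless consonant) → -al → *mijwefal*.
The final sound of *sivitod* is /d/, which is a voiced consonant, so the suffix is -huv, giving *sivitodhuv*.

mijwefal, sivitodhuv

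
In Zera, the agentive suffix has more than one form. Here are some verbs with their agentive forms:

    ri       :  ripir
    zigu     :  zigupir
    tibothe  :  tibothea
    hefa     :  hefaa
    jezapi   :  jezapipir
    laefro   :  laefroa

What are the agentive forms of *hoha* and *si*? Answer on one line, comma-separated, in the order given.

Looking at the last vowel of each stem: -pir when the last vowel of the stem is a high vowel (*ri*, *zigu*, *jezapi*); -a when the last vowel of the stem is a non-high vowel (*tibothe*, *hefa*, *laefro*).
*hoha* — last vowel /a/ (a non-high vowel) → -a → *hohaa*.
The last vowel of *si* is /i/, which is a high vowel, so the suffix is -pir, giving *sipir*.

hohaa, sipir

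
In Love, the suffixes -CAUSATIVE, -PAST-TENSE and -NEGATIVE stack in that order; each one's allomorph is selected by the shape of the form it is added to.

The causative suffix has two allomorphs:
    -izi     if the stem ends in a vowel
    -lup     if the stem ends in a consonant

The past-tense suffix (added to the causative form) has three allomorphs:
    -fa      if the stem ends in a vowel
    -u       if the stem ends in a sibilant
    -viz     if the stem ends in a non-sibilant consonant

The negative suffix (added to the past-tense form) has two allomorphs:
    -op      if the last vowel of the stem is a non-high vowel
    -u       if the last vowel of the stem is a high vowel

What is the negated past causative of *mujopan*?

mujopanlupvizu

Since the final sound of *mujopan* is /n/ (a consonant), it takes -lup, giving *mujopanlup*.
Since the final sound of the causative form *mujopanlup* is /p/ (a non-sibilant consonant), it takes -viz, giving *mujopanlupviz*.
The last vowel of the past-tense form *mujopanlupviz* is /i/, which is a high vowel, so the negative suffix is -u, giving *mujopanlupvizu*.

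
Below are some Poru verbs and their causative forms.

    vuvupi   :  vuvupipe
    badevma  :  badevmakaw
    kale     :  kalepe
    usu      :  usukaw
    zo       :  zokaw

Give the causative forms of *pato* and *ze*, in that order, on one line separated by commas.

The alternation tracks the last vowel of the stem — -pe when the last vowel of the stem is a front vowel (*vuvupi*, *kale*); -kaw when the last vowel of the stem is a back vowel (*badevma*, *usu*, *zo*).
Since the last vowel of *pato* is /o/ (a back vowel), it takes -kaw, giving *patokaw*.
*ze*: last vowel = /e/, a front vowel → -pe → *zepe*.

patokaw, zepe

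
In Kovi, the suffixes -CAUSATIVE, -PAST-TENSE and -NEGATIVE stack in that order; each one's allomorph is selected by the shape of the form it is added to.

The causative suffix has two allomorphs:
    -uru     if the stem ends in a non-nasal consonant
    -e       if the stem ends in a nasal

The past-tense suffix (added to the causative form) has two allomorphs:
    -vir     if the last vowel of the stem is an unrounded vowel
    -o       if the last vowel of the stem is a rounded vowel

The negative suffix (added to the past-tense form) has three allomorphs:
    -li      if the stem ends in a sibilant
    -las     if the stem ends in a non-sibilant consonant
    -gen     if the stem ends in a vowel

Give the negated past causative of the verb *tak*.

Since the final consonant of *tak* is /k/ (non-nasal), it takes -uru, giving *takuru*.
The causative form *takuru* — last vowel /u/ (a rounded vowel) → -o → *takuruo*.
The past-tense form *takuruo*: final sound = /o/, a vowel → -gen → *takuruogen*.

takuruogen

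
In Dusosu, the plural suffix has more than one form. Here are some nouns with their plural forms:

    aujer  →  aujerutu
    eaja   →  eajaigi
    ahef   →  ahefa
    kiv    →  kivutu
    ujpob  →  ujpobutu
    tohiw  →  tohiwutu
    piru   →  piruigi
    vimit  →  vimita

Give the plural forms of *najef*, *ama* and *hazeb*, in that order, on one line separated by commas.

najefa, amaigi, hazebutu

The suffix is conditioned by the final sound: -a when the stem ends in a voiceless consonant (*ahef*, *vimit*); -utu when the stem ends in a voiced consonant (*aujer*, *kiv*, *ujpob*, *tohiw*); -igi when the stem ends in a vowel (*eaja*, *piru*).
Since the final sound of *najef* is /f/ (a voiceless consonant), it takes -a, giving *najefa*.
*ama* — final sound /a/ (a vowel) → -igi → *amaigi*.
The final sound of *hazeb* is /b/, which is a voiced consonant, so the suffix is -utu, giving *hazebutu*.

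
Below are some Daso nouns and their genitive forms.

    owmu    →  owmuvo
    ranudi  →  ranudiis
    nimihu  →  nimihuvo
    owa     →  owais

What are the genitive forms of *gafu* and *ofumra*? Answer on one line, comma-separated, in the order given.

The pattern is rounding harmony: -vo when the last vowel of the stem is a rounded vowel (*owmu*, *nimihu*); -is when the last vowel of the stem is an unrounded vowel (*ranudi*, *owa*).
The last vowel of *gafu* is /u/, which is a rounded vowel, so the suffix is -vo, giving *gafuvo*.
*ofumra* — last vowel /a/ (an unrounded vowel) → -is → *ofumrais*.

gafuvo, ofumrais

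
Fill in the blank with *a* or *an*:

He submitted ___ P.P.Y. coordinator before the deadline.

a

The indefinite article is chosen by the initial *sound* of the following word, not its spelling.
The initialism *P.P.Y.* is read letter by letter; the first letter, P, is pronounced /piː/, which begins with a consonant sound.
So the article is *a*: He submitted a P.P.Y. coordinator before the deadline.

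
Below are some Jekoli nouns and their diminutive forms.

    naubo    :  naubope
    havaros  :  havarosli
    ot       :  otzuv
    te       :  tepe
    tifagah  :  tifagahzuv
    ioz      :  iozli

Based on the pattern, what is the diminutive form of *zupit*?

The suffix is conditioned by the final sound: -li when the stem ends in a sibilant (*havaros*, *ioz*); -zuv when the stem ends in a non-sibilant consonant (*ot*, *tifagah*); -pe when the stem ends in a vowel (*naubo*, *te*).
*zupit* — final sound /t/ (a non-sibilant consonant) → -zuv → *zupitzuv*.

zupitzuv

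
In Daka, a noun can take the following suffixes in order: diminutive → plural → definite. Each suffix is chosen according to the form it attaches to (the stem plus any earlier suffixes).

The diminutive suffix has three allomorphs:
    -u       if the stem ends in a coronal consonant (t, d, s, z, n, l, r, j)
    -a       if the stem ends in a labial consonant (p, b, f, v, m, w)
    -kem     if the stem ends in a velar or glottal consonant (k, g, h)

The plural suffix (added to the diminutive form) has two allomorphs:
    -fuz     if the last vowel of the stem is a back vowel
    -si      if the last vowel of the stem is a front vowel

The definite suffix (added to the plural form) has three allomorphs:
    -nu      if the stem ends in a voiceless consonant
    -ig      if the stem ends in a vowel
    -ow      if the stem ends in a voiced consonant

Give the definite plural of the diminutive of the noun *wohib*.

*wohib*: final consonant = /b/, labial → -a → *wohiba*.
The last vowel of the diminutive form *wohiba* is /a/, which is a back vowel, so the plural suffix is -fuz, giving *wohibafuz*.
The final sound of the plural form *wohibafuz* is /z/, which is a voiced consonant, so the definite suffix is -ow, giving *wohibafuzow*.

wohibafuzow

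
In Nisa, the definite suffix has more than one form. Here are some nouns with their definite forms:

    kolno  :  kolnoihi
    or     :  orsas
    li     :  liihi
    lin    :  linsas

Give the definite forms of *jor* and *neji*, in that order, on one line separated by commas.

The alternation tracks the final sound of the stem — -sas when the stem ends in a consonant (*or*, *lin*); -ihi when the stem ends in a vowel (*kolno*, *li*).
The final sound of *jor* is /r/, which is a consonant, so the suffix is -sas, giving *jorsas*.
Since the final sound of *neji* is /i/ (a vowel), it takes -ihi, giving *nejiihi*.

jorsas, nejiihi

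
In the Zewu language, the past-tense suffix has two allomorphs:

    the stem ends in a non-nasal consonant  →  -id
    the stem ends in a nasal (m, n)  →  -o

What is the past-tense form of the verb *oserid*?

oseridid

*oserid*: final consonant = /d/, non-nasal → -id → *oseridid*.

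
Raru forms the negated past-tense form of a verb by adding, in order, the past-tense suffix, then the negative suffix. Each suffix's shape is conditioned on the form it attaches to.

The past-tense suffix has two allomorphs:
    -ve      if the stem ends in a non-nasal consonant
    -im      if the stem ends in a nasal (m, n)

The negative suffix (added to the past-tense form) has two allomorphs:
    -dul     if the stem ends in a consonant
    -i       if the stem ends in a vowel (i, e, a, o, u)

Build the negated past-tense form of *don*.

Since the final consonant of *don* is /n/ (a nasal), it takes -im, giving *donim*.
Since the final sound of the past-tense form *donim* is /m/ (a consonant), it takes -dul, giving *donimdul*.

donimdul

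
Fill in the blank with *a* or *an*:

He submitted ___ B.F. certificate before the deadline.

a

The indefinite article is chosen by the initial *sound* of the following word, not its spelling.
The initialism *B.F.* is read letter by letter; the first letter, B, is pronounced /biː/, which begins with a consonant sound.
So the article is *a*: He submitted a B.F. certificate before the deadline.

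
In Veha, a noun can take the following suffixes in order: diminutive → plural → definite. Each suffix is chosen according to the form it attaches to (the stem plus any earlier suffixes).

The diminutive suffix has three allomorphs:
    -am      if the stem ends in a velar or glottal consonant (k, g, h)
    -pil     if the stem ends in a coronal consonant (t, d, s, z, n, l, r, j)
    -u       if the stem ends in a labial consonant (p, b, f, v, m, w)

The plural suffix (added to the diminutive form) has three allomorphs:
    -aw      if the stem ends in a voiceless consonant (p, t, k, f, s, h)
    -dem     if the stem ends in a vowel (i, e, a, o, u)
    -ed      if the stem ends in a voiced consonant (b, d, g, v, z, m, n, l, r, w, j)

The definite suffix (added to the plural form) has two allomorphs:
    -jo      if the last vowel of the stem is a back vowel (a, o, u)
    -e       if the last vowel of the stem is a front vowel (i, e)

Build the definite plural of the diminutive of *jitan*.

*jitan*: final consonant = /n/, coronal → -pil → *jitanpil*.
The diminutive form *jitanpil* — final sound /l/ (a voiced consonant) → -ed → *jitanpiled*.
The plural form *jitanpiled*: last vowel = /e/, a front vowel → -e → *jitanpilede*.

jitanpilede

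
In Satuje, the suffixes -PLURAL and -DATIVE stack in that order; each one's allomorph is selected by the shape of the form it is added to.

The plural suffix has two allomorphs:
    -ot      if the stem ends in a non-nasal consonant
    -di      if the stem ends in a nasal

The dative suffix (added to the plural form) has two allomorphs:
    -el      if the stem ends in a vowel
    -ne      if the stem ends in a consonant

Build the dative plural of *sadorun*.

sadorundiel

*sadorun*: final consonant = /n/, a nasal → -di → *sadorundi*.
The final sound of the plural form *sadorundi* is /i/, which is a vowel, so the dative suffix is -el, giving *sadorundiel*.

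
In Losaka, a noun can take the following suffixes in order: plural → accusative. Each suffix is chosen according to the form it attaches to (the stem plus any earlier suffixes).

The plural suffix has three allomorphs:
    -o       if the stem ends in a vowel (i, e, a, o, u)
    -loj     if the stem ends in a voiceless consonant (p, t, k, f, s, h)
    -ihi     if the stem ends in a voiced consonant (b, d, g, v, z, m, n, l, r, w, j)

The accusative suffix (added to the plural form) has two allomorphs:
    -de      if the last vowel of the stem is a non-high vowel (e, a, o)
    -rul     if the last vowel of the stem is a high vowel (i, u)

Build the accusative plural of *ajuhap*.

ajuhaplojde

The final sound of *ajuhap* is /p/, which is a voiceless consonant, so the plural suffix is -loj, giving *ajuhaploj*.
The plural form *ajuhaploj* — last vowel /o/ (a non-high vowel) → -de → *ajuhaplojde*.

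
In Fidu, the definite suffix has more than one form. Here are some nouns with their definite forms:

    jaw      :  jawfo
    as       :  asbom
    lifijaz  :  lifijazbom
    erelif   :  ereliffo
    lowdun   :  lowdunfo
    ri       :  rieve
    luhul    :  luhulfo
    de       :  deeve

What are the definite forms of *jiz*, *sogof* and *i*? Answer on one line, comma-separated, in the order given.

jizbom, sogoffo, ieve

The suffix is conditioned by the final sound: -bom when the stem ends in a sibilant (*as*, *lifijaz*); -fo when the stem ends in a non-sibilant consonant (*jaw*, *erelif*, *lowdun*, *luhul*); -eve when the stem ends in a vowel (*ri*, *de*).
*jiz* — final sound /z/ (a sibilant) → -bom → *jizbom*.
The final sound of *sogof* is /f/, which is a non-sibilant consonant, so the suffix is -fo, giving *sogoffo*.
*i*: final sound = /i/, a vowel → -eve → *ieve*.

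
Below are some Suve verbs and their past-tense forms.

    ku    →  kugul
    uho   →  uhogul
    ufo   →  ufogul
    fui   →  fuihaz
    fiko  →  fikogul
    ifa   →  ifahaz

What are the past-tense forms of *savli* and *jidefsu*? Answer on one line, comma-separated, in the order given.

Looking at the last vowel of each stem: -gul when the last vowel of the stem is a rounded vowel (*ku*, *uho*, *ufo*, *fiko*); -haz when the last vowel of the stem is an unrounded vowel (*fui*, *ifa*).
The last vowel of *savli* is /i/, which is an unrounded vowel, so the suffix is -haz, giving *savlihaz*.
*jidefsu*: last vowel = /u/, a rounded vowel → -gul → *jidefsugul*.

savlihaz, jidefsugul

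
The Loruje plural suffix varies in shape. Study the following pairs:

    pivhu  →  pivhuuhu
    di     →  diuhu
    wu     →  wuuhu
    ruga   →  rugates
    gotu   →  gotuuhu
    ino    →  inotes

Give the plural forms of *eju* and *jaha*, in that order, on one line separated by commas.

ejuuhu, jahates

Looking at the last vowel of each stem: -uhu when the last vowel of the stem is a high vowel (*pivhu*, *di*, *wu*, *gotu*); -tes when the last vowel of the stem is a non-high vowel (*ruga*, *ino*).
*eju* — last vowel /u/ (a high vowel) → -uhu → *ejuuhu*.
*jaha*: last vowel = /a/, a non-high vowel → -tes → *jahates*.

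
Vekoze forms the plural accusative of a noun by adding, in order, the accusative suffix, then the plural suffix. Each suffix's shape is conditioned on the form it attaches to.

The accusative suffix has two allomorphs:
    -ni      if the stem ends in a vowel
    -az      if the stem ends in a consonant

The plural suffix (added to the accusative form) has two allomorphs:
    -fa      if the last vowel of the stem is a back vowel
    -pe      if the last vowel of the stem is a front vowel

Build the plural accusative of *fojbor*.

*fojbor*: final sound = /r/, a consonant → -az → *fojboraz*.
The accusative form *fojboraz* — last vowel /a/ (a back vowel) → -fa → *fojborazfa*.

fojborazfa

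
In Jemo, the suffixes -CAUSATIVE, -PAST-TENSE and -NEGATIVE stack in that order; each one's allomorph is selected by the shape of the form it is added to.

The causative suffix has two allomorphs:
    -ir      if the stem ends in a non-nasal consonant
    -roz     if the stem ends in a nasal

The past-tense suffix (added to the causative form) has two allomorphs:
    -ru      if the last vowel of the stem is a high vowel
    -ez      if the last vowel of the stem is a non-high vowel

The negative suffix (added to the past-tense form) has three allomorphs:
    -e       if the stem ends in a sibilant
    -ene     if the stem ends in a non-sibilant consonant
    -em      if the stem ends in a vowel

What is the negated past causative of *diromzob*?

The final consonant of *diromzob* is /b/, which is non-nasal, so the causative suffix is -ir, giving *diromzobir*.
The last vowel of the causative form *diromzobir* is /i/, which is a high vowel, so the past-tense suffix is -ru, giving *diromzobirru*.
Since the final sound of the past-tense form *diromzobirru* is /u/ (a vowel), it takes -em, giving *diromzobirruem*.

diromzobirruem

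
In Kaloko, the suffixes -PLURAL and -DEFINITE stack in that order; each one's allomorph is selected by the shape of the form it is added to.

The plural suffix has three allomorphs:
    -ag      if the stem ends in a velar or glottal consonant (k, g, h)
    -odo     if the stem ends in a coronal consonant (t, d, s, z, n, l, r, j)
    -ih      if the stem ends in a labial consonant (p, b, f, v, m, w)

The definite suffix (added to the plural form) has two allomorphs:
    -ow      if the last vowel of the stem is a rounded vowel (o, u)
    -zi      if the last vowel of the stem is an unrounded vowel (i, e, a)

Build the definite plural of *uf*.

*uf* — final consonant /f/ (labial) → -ih → *ufih*.
The last vowel of the plural form *ufih* is /i/, which is an unrounded vowel, so the definite suffix is -zi, giving *ufihzi*.

ufihzi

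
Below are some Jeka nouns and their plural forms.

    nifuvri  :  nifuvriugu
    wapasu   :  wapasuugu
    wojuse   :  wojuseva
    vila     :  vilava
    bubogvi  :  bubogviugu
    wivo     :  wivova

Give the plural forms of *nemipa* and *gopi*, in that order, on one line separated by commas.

nemipava, gopiugu

Looking at the last vowel of each stem: -ugu when the last vowel of the stem is a high vowel (*nifuvri*, *wapasu*, *bubogvi*); -va when the last vowel of the stem is a non-high vowel (*wojuse*, *vila*, *wivo*).
Since the last vowel of *nemipa* is /a/ (a non-high vowel), it takes -va, giving *nemipava*.
*gopi*: last vowel = /i/, a high vowel → -ugu → *gopiugu*.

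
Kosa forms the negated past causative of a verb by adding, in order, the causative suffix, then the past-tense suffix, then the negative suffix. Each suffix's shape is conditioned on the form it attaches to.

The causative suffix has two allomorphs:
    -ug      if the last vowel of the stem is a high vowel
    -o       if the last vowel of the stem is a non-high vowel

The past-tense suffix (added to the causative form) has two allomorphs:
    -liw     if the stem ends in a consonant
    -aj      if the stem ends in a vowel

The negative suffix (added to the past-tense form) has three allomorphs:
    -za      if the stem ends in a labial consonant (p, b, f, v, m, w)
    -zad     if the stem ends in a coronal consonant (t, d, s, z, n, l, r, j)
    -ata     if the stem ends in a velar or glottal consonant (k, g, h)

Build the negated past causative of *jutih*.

jutihugliwza

The last vowel of *jutih* is /i/, which is a high vowel, so the causative suffix is -ug, giving *jutihug*.
The causative form *jutihug* — final sound /g/ (a consonant) → -liw → *jutihugliw*.
The final consonant of the past-tense form *jutihugliw* is /w/, which is labial, so the negative suffix is -za, giving *jutihugliwza*.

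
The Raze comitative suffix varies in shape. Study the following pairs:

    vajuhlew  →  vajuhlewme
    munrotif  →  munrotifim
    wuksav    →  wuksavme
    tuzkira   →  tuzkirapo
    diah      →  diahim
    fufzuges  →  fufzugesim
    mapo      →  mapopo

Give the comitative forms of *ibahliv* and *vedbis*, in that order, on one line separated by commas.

ibahlivme, vedbisim

The suffix is conditioned by the final sound: -im when the stem ends in a voiceless consonant (*munrotif*, *diah*, *fufzuges*); -me when the stem ends in a voiced consonant (*vajuhlew*, *wuksav*); -po when the stem ends in a vowel (*tuzkira*, *mapo*).
The final sound of *ibahliv* is /v/, which is a voiced consonant, so the suffix is -me, giving *ibahlivme*.
The final sound of *vedbis* is /s/, which is a voiceless consonant, so the suffix is -im, giving *vedbisim*.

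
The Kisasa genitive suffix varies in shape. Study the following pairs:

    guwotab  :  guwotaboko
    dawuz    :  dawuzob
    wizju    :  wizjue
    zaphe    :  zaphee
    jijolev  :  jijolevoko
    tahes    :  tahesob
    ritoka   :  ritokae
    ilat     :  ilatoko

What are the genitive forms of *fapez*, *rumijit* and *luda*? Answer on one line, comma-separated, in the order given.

fapezob, rumijitoko, ludae

Looking at the final sound of each stem: -ob when the stem ends in a sibilant (*dawuz*, *tahes*); -oko when the stem ends in a non-sibilant consonant (*guwotab*, *jijolev*, *ilat*); -e when the stem ends in a vowel (*wizju*, *zaphe*, *ritoka*).
Since the final sound of *fapez* is /z/ (a sibilant), it takes -ob, giving *fapezob*.
Since the final sound of *rumijit* is /t/ (a non-sibilant consonant), it takes -oko, giving *rumijitoko*.
The final sound of *luda* is /a/, which is a vowel, so the suffix is -e, giving *ludae*.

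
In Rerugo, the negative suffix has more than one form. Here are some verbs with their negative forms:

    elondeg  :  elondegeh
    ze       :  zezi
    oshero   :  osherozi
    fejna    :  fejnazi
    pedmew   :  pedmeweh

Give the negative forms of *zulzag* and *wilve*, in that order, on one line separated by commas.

The alternation tracks the final sound of the stem — -eh when the stem ends in a consonant (*elondeg*, *pedmew*); -zi when the stem ends in a vowel (*ze*, *oshero*, *fejna*).
*zulzag*: final sound = /g/, a consonant → -eh → *zulzageh*.
*wilve*: final sound = /e/, a vowel → -zi → *wilvezi*.

zulzageh, wilvezi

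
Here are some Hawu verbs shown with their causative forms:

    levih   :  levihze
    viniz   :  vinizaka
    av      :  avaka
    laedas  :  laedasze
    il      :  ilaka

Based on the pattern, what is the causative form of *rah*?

The alternation tracks the final consonant of the stem — -ze when the stem ends in a voiceless consonant (*levih*, *laedas*); -aka when the stem ends in a voiced consonant (*viniz*, *av*, *il*).
The final consonant of *rah* is /h/, which is voiceless, so the suffix is -ze, giving *rahze*.

rahze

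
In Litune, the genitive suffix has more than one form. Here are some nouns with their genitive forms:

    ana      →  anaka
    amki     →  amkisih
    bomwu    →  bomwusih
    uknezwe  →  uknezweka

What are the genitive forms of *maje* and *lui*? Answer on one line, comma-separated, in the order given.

majeka, luisih

Looking at the last vowel of each stem: -sih when the last vowel of the stem is a high vowel (*amki*, *bomwu*); -ka when the last vowel of the stem is a non-high vowel (*ana*, *uknezwe*).
The last vowel of *maje* is /e/, which is a non-high vowel, so the suffix is -ka, giving *majeka*.
*lui* — last vowel /i/ (a high vowel) → -sih → *luisih*.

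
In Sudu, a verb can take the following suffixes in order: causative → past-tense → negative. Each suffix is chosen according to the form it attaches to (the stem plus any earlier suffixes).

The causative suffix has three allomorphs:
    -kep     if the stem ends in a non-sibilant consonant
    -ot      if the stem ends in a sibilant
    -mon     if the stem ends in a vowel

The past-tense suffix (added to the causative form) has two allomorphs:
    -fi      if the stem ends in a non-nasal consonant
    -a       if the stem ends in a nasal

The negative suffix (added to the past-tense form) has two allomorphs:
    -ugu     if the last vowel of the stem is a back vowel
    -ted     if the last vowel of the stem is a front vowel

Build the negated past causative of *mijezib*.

*mijezib* — final sound /b/ (a non-sibilant consonant) → -kep → *mijezibkep*.
The final consonant of the causative form *mijezibkep* is /p/, which is non-nasal, so the past-tense suffix is -fi, giving *mijezibkepfi*.
Since the last vowel of the past-tense form *mijezibkepfi* is /i/ (a front vowel), it takes -ted, giving *mijezibkepfited*.

mijezibkepfited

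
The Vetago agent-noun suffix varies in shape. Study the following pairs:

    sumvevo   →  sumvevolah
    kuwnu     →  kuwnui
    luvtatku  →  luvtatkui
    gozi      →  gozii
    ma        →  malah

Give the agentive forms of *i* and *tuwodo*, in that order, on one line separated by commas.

ii, tuwodolah

The suffix is conditioned by the last vowel: -i when the last vowel of the stem is a high vowel (*kuwnu*, *luvtatku*, *gozi*); -lah when the last vowel of the stem is a non-high vowel (*sumvevo*, *ma*).
*i* — last vowel /i/ (a high vowel) → -i → *ii*.
*tuwodo* — last vowel /o/ (a non-high vowel) → -lah → *tuwodolah*.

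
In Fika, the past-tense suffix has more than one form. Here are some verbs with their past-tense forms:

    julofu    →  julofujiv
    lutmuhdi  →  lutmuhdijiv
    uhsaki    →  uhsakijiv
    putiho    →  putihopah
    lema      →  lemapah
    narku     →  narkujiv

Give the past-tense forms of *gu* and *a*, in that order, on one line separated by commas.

gujiv, apah

The alternation tracks the last vowel of the stem — -jiv when the last vowel of the stem is a high vowel (*julofu*, *lutmuhdi*, *uhsaki*, *narku*); -pah when the last vowel of the stem is a non-high vowel (*putiho*, *lema*).
The last vowel of *gu* is /u/, which is a high vowel, so the suffix is -jiv, giving *gujiv*.
The last vowel of *a* is /a/, which is a non-high vowel, so the suffix is -pah, giving *apah*.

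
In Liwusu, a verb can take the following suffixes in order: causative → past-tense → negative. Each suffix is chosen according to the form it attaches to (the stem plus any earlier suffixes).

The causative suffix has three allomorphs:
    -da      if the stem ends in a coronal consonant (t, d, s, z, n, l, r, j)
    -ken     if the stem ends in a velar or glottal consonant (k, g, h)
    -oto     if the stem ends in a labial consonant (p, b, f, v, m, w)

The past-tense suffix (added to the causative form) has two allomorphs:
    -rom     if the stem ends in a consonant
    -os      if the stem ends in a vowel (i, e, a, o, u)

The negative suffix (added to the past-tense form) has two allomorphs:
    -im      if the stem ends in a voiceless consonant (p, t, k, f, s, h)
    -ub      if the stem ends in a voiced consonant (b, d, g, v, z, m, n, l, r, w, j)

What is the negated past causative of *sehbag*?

sehbagkenromub

The final consonant of *sehbag* is /g/, which is velar/glottal, so the causative suffix is -ken, giving *sehbagken*.
The causative form *sehbagken* — final sound /n/ (a consonant) → -rom → *sehbagkenrom*.
Since the final consonant of the past-tense form *sehbagkenrom* is /m/ (voiced), it takes -ub, giving *sehbagkenromub*.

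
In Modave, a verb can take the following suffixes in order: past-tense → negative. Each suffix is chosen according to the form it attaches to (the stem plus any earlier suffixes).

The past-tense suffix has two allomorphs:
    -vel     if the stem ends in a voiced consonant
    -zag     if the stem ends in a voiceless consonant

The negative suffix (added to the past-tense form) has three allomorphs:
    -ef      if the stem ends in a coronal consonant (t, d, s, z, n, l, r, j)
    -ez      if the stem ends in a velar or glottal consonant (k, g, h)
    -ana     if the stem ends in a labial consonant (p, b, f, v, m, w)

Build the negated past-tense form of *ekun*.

Since the final consonant of *ekun* is /n/ (voiced), it takes -vel, giving *ekunvel*.
The final consonant of the past-tense form *ekunvel* is /l/, which is coronal, so the negative suffix is -ef, giving *ekunvelef*.

ekunvelef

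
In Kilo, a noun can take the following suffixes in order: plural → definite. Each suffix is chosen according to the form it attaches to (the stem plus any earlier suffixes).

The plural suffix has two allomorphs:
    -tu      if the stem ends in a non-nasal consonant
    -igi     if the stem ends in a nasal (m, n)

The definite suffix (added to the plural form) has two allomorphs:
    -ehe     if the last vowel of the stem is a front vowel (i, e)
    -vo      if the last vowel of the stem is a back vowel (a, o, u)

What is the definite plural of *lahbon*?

lahbonigiehe

*lahbon* — final consonant /n/ (a nasal) → -igi → *lahbonigi*.
The last vowel of the plural form *lahbonigi* is /i/, which is a front vowel, so the definite suffix is -ehe, giving *lahbonigiehe*.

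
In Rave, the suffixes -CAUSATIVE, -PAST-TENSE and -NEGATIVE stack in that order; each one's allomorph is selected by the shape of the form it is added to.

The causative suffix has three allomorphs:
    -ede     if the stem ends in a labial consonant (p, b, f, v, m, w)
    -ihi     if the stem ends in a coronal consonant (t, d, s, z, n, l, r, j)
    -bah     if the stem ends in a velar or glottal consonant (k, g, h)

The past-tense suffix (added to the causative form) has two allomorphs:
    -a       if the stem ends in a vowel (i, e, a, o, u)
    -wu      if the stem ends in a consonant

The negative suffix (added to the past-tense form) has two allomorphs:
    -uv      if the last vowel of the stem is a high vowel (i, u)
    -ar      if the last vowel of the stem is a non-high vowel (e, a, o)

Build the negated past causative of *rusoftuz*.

rusoftuzihiaar

*rusoftuz* — final consonant /z/ (coronal) → -ihi → *rusoftuzihi*.
The final sound of the causative form *rusoftuzihi* is /i/, which is a vowel, so the past-tense suffix is -a, giving *rusoftuzihia*.
Since the last vowel of the past-tense form *rusoftuzihia* is /a/ (a non-high vowel), it takes -ar, giving *rusoftuzihiaar*.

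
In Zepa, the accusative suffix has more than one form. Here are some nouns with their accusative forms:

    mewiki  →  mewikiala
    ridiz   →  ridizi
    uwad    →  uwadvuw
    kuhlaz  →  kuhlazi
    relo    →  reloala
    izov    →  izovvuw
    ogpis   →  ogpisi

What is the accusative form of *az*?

The suffix is conditioned by the final sound: -i when the stem ends in a sibilant (*ridiz*, *kuhlaz*, *ogpis*); -vuw when the stem ends in a non-sibilant consonant (*uwad*, *izov*); -ala when the stem ends in a vowel (*mewiki*, *relo*).
*az*: final sound = /z/, a sibilant → -i → *azi*.

azi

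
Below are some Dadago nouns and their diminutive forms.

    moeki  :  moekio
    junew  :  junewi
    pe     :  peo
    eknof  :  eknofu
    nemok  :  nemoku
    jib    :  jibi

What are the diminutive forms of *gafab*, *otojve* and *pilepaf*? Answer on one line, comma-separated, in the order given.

The suffix is conditioned by the final sound: -u when the stem ends in a voiceless consonant (*eknof*, *nemok*); -i when the stem ends in a voiced consonant (*junew*, *jib*); -o when the stem ends in a vowel (*moeki*, *pe*).
Since the final sound of *gafab* is /b/ (a voiced consonant), it takes -i, giving *gafabi*.
Since the final sound of *otojve* is /e/ (a vowel), it takes -o, giving *otojveo*.
The final sound of *pilepaf* is /f/, which is a voiceless consonant, so the suffix is -u, giving *pilepafu*.

gafabi, otojveo, pilepafu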